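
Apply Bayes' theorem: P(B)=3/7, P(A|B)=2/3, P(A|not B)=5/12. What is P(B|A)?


P(A) = P(A|B)P(B) + P(A|B')P(B') = 2/3*3/7 + 5/12*4/7 = 11/21
P(B|A) = P(A|B)P(B)/P(A) = (2/7)/(11/21) = 6/11

6/11


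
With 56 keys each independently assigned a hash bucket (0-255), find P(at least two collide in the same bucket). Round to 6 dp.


P(all different) = prod((256-i)/256 for i=0..55) = 0.001496
P(at least one match) = 1 - 0.001496 = 0.998504

0.998504


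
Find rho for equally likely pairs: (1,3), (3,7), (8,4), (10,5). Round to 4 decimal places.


Cov(X,Y) = 0.3750, Var(X) = 13.2500, Var(Y) = 2.1875
rho = Cov/(sqrt(VarX)*sqrt(VarY)) = 0.0697

0.0697


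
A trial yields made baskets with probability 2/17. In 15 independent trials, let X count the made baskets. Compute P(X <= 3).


P(X<=3) = P(X=0) + P(X=1) + P(X=2) + P(X=3)
= 437893890380859375/2862423051509815793 + 875787780761718750/2862423051509815793 + 817401928710937500/2862423051509815793 + 472276669921875000/2862423051509815793
= 2603360269775390625/2862423051509815793

2603360269775390625/2862423051509815793


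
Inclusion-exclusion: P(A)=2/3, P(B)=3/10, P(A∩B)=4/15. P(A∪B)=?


P(A∪B) = P(A) + P(B) - P(A∩B)
= 2/3 + 3/10 - 4/15 = 7/10

7/10


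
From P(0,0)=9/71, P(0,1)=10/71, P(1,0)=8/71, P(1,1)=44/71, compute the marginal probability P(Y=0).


P(Y=0) = P(0,0)+P(1,0) = 9/71 + 8/71 = 17/71

17/71


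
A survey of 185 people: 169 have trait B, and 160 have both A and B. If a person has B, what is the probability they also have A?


P(A|B) = P(A∩B)/P(B) = (160/185)/(169/185) = 160/169

160/169


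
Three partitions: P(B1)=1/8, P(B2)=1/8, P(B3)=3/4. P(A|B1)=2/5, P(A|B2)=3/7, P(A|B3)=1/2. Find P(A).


P(A) = P(A|B1)P(B1) + P(A|B2)P(B2) + P(A|B3)P(B3)
= 2/5*1/8 + 3/7*1/8 + 1/2*3/4
= 1/20 + 3/56 + 3/8 = 67/140

67/140


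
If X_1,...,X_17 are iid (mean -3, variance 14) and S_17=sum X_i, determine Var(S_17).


By independence, Var(S_n) = n*Var(X_1) = 17*14 = 238

238


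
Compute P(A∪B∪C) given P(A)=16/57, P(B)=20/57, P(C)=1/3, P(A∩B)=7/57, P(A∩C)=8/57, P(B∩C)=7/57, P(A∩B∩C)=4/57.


P(A∪B∪C) = P(A)+P(B)+P(C) - P(AB)-P(AC)-P(BC) + P(ABC)
= 16/57+20/57+1/3 - 7/57-8/57-7/57 + 4/57
= 37/57

37/57


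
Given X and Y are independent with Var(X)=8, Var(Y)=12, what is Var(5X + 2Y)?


Independence => Cov(X,Y)=0
Var(5X + 2Y) = 5^2*Var(X) + 2^2*Var(Y)
= 25*8 + 4*12 = 248

248


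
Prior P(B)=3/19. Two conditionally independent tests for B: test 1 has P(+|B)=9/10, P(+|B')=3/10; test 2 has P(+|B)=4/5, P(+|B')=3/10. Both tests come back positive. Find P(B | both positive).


After test 1: P(+) = 9/10*3/19 + 3/10*16/19 = 15/38
P(B|+) = (27/190)/(15/38) = 9/25
After test 2 (use post1 as new prior): P(+) = 4/5*9/25 + 3/10*16/25 = 12/25
P(B|+,+) = (36/125)/(12/25) = 3/5

3/5


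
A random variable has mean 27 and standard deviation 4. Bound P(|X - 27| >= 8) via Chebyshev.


k = 8/4 = 2
Chebyshev: P(|X-mu| >= k*sigma) <= 1/k^2 = 1/2^2 = 1/4

1/4


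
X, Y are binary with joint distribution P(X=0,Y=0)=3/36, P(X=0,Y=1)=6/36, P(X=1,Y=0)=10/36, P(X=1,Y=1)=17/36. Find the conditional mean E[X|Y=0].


P(Y=0) = 13/36
E[X|Y=0] = (0*3 + 1*10)/13 = 10/13

10/13


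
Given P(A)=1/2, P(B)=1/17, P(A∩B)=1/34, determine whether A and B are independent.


P(A)*P(B) = 1/2*1/17 = 1/34
P(A∩B) = 1/34, which equals P(A)P(B), so independent

Yes, A and B are independent


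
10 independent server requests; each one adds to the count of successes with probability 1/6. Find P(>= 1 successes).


P(at least one) = 1 - P(none)
P(none) = (1 - 1/6)^10 = (5/6)^10 = 9765625/60466176
P(at least one) = 1 - 9765625/60466176 = 50700551/60466176

50700551/60466176


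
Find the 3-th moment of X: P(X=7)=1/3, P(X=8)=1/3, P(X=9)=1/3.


E[X^3] = sum(x^3 * P(x))
= 343*1/3 + 512*1/3 + 729*1/3
= 528

528


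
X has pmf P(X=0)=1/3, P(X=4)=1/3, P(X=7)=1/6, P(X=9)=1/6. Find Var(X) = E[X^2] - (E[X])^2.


E[X] = 4, E[X^2] = 27
Var(X) = E[X^2] - (E[X])^2 = 27 - (4)^2 = 11

11


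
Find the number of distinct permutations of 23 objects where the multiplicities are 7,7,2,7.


23! = 25852016738884976640000
Denominator: 7!=5040 * 7!=5040 * 2!=2 * 7!=5040
Coefficient = 25852016738884976640000 / 256048128000 = 100965458880

100965458880


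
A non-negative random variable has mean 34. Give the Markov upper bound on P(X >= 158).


Markov: P(X >= a) <= E[X]/a
P(X >= 158) <= 34/158 = 17/79

17/79


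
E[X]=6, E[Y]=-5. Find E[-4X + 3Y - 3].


E[-4X + 3Y - 3] = -4*E[X] + 3*E[Y] - 3
= (-4)*(6) + (3)*(-5) + (-3)
= -24 - 15 - 3 = -42

-42


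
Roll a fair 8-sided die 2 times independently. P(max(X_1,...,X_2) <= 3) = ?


P(max <= 3) = P(all X_i <= 3) = (P(X_1 <= 3))^2
= (3/8)^2 = 9/64

9/64


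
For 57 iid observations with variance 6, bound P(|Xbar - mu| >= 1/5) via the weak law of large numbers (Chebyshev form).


Var(Xbar) = Var(X)/n = 6/57
Chebyshev: P(|Xbar-mu| >= 1/5) <= Var(Xbar)/(1/5)^2 = (2/19)/(1/25) = 50/19
Bound exceeds 1, so trivial bound: 1

1


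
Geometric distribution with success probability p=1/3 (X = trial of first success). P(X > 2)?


P(X > 2) = P(first 2 trials all fail) = (1-p)^2 = (2/3)^2 = 4/9

4/9


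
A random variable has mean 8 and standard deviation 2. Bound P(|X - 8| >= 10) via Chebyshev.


k = 10/2 = 5
Chebyshev: P(|X-mu| >= k*sigma) <= 1/k^2 = 1/5^2 = 1/25

1/25


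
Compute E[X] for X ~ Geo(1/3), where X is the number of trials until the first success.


For geometric (trials until first success), E[X] = 1/p = 1/(1/3) = 3

3


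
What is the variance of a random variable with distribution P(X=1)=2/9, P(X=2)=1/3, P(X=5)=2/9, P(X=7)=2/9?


E[X] = 32/9, E[X^2] = 18
Var(X) = E[X^2] - (E[X])^2 = 18 - (32/9)^2 = 434/81

434/81


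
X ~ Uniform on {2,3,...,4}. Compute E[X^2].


E[X^2] = (1/3) * sum(x^2 for x=2..4)
= 29/3

29/3


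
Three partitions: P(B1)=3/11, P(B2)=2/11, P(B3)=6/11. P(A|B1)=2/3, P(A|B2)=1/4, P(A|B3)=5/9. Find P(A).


P(A) = P(A|B1)P(B1) + P(A|B2)P(B2) + P(A|B3)P(B3)
= 2/3*3/11 + 1/4*2/11 + 5/9*6/11
= 2/11 + 1/22 + 10/33 = 35/66

35/66


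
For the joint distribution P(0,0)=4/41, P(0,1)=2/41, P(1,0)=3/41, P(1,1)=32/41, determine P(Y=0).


P(Y=0) = P(0,0)+P(1,0) = 4/41 + 3/41 = 7/41

7/41


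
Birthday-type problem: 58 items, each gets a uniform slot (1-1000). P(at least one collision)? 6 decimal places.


P(all different) = prod((1000-i)/1000 for i=0..57) = 0.185328
P(at least one match) = 1 - 0.185328 = 0.814672

0.814672


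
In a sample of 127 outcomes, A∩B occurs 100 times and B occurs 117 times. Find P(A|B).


P(A|B) = P(A∩B)/P(B) = (100/127)/(117/127) = 100/117

100/117


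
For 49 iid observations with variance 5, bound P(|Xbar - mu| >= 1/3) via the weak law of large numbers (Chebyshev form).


Var(Xbar) = Var(X)/n = 5/49
Chebyshev: P(|Xbar-mu| >= 1/3) <= Var(Xbar)/(1/3)^2 = (5/49)/(1/9) = 45/49

45/49


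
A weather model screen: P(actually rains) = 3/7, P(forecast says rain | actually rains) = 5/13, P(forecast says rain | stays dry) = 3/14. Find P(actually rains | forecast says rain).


P(A) = P(A|B)P(B) + P(A|B')P(B') = 5/13*3/7 + 3/14*4/7 = 183/637
P(B|A) = P(A|B)P(B)/P(A) = (15/91)/(183/637) = 35/61

35/61


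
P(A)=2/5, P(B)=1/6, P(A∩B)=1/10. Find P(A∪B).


P(A∪B) = P(A) + P(B) - P(A∩B)
= 2/5 + 1/6 - 1/10 = 7/15

7/15


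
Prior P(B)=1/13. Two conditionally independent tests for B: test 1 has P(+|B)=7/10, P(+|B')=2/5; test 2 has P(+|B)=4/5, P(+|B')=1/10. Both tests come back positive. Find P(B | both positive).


After test 1: P(+) = 7/10*1/13 + 2/5*12/13 = 11/26
P(B|+) = (7/130)/(11/26) = 7/55
After test 2 (use post1 as new prior): P(+) = 4/5*7/55 + 1/10*48/55 = 52/275
P(B|+,+) = (28/275)/(52/275) = 7/13

7/13


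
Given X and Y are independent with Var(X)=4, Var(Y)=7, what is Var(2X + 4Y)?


Independence => Cov(X,Y)=0
Var(2X + 4Y) = 2^2*Var(X) + 4^2*Var(Y)
= 4*4 + 16*7 = 128

128


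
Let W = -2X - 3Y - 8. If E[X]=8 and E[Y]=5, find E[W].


E[-2X - 3Y - 8] = -2*E[X] - 3*E[Y] - 8
= (-2)*(8) + (-3)*(5) + (-8)
= -16 - 15 - 8 = -39

-39


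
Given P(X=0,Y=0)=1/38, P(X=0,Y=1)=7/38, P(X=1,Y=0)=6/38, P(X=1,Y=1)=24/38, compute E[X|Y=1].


P(Y=1) = 31/38
E[X|Y=1] = (0*7 + 1*24)/31 = 24/31

24/31


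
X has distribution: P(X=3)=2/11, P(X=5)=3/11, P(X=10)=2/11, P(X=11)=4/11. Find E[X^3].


E[X^3] = sum(g(x)*P(x))
= 27*2/11 + 125*3/11 + 1000*2/11 + 1331*4/11
= 7753/11

7753/11


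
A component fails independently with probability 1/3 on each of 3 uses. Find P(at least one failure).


P(at least one) = 1 - P(none)
P(none) = (1 - 1/3)^3 = (2/3)^3 = 8/27
P(at least one) = 1 - 8/27 = 19/27

19/27


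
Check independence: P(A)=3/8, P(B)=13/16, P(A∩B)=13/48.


P(A)*P(B) = 3/8*13/16 = 39/128
P(A∩B) = 13/48 != 39/128, so not independent

No, A and B are not independent


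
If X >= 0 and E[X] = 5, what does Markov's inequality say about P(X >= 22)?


Markov: P(X >= a) <= E[X]/a
P(X >= 22) <= 5/22

5/22


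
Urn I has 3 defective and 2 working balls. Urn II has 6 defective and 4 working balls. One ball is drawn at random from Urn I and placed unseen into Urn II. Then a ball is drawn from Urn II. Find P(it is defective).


P(transfer defective) = 3/5; P(transfer working) = 2/5
If defective transferred: Urn II has 7 defective of 11, so P(defective|defective moved) = 7/11
If working transferred: Urn II has 6 defective of 11, so P(defective|working moved) = 6/11
By total probability: P(defective) = 3/5*7/11 + 2/5*6/11 = 3/5

3/5


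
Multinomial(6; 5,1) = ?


6! = 720
Denominator: 5!=120 * 1!=1
Coefficient = 720 / 120 = 6

6


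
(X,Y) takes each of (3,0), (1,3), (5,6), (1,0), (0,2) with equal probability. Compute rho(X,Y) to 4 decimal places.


Cov(X,Y) = 2.2000, Var(X) = 3.2000, Var(Y) = 4.9600
rho = Cov/(sqrt(VarX)*sqrt(VarY)) = 0.5522

0.5522


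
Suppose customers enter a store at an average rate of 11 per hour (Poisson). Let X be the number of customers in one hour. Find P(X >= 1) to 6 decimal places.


P(X>=1) = 1 - P(X<=0) = 1 - (e^(-11)*11^0/0!)
≈ 1 - 0.0000167017 = 0.9999832983
≈ 0.999983

0.999983


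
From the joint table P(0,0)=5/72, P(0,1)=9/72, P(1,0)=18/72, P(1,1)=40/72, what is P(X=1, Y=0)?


Read from table: P(X=1, Y=0) = 18/72 = 1/4

1/4


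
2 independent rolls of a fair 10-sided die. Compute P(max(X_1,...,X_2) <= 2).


P(max <= 2) = P(all X_i <= 2) = (P(X_1 <= 2))^2
= (2/10)^2 = (1/5)^2 = 1/25

1/25


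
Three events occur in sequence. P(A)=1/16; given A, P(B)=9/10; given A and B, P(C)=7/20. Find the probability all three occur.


P(A∩B∩C) = P(A) * P(B|A) * P(C|A∩B)
= 1/16 * 9/10 * 7/20
= 9/160 * 7/20 = 63/3200

63/3200


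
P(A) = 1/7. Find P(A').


P(A') = 1 - P(A) = 1 - 1/7 = 6/7

6/7


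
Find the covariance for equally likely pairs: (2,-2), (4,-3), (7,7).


E[X]=13/3, E[Y]=2/3, E[XY]=11
Cov(X,Y) = E[XY] - E[X]E[Y] = 11 - 13/3*2/3 = 73/9

73/9


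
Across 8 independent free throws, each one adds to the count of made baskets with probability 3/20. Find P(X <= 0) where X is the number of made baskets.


P(X<=0) = P(X=0)
= 6975757441/25600000000
= 6975757441/25600000000

6975757441/25600000000


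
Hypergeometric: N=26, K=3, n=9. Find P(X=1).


P(X=1) = C(3,1)*C(23,8) / C(26,9)
= 3*490314 / 3124550
= 1470942/3124550 = 153/325

153/325


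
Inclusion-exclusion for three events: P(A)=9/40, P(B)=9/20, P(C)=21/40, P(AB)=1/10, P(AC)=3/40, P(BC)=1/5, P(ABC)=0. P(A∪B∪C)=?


P(A∪B∪C) = P(A)+P(B)+P(C) - P(AB)-P(AC)-P(BC) + P(ABC)
= 9/40+9/20+21/40 - 1/10-3/40-1/5 + 0
= 33/40

33/40


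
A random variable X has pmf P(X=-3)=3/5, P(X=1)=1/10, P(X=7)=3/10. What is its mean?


E[X] = sum(x * P(x))
= -3*3/5 + 1*1/10 + 7*3/10
= 2/5

2/5


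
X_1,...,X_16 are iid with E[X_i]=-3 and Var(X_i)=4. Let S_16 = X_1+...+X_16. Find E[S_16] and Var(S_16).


E[S_n] = n*mu = 16*-3 = -48
Var(S_n) = n*sigma^2 = 16*4 = 64

E[S_16]=-48, Var(S_16)=64


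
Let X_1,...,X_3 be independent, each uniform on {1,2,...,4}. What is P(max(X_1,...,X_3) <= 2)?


P(max <= 2) = P(all X_i <= 2) = (P(X_1 <= 2))^3
= (2/4)^3 = (1/2)^3 = 1/8

1/8


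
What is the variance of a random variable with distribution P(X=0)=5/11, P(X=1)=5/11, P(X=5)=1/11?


E[X] = 10/11, E[X^2] = 30/11
Var(X) = E[X^2] - (E[X])^2 = 30/11 - (10/11)^2 = 230/121

230/121


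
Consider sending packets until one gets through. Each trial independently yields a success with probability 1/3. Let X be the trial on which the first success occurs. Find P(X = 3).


P(X=3) = (1-p)^2 * p = (2/3)^2 * 1/3
= 4/9 * 1/3 = 4/27

4/27


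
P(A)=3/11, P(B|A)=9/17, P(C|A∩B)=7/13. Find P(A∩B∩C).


P(A∩B∩C) = P(A) * P(B|A) * P(C|A∩B)
= 3/11 * 9/17 * 7/13
= 27/187 * 7/13 = 189/2431

189/2431


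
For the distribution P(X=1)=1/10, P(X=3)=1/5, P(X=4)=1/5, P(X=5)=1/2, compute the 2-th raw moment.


E[X^2] = sum(x^2 * P(x))
= 1*1/10 + 9*1/5 + 16*1/5 + 25*1/2
= 88/5

88/5


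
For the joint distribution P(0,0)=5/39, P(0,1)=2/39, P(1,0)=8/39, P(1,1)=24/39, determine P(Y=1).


P(Y=1) = P(0,1)+P(1,1) = 2/39 + 24/39 = 26/39 = 2/3

2/3


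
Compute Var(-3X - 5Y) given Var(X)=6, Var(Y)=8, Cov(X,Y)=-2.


Var(-3X - 5Y) = (-3)^2*Var(X) + (-5)^2*Var(Y) + 2*(-3)*(-5)*Cov(X,Y)
= 9*6 + 25*8 + 30*(-2)
= 54 + 200 - 60 = 194

194


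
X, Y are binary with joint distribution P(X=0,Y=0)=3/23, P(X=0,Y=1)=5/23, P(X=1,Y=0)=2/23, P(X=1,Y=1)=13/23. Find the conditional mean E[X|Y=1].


P(Y=1) = 18/23
E[X|Y=1] = (0*5 + 1*13)/18 = 13/18

13/18


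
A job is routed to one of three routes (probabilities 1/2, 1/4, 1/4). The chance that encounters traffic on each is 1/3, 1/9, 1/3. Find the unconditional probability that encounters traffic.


P(A) = P(A|B1)P(B1) + P(A|B2)P(B2) + P(A|B3)P(B3)
= 1/3*1/2 + 1/9*1/4 + 1/3*1/4
= 1/6 + 1/36 + 1/12 = 5/18

5/18


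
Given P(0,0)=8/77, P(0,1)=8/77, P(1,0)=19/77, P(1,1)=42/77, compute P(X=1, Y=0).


Read from table: P(X=1, Y=0) = 19/77

19/77


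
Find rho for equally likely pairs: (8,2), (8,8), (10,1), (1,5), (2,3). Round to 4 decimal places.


Cov(X,Y) = -1.8400, Var(X) = 12.9600, Var(Y) = 6.1600
rho = Cov/(sqrt(VarX)*sqrt(VarY)) = -0.2059

-0.2059


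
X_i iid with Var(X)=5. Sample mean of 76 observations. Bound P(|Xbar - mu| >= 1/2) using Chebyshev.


Var(Xbar) = Var(X)/n = 5/76
Chebyshev: P(|Xbar-mu| >= 1/2) <= Var(Xbar)/(1/2)^2 = (5/76)/(1/4) = 5/19

5/19


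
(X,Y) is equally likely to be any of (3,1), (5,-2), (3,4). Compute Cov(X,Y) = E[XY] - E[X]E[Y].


E[X]=11/3, E[Y]=1, E[XY]=5/3
Cov(X,Y) = E[XY] - E[X]E[Y] = 5/3 - 11/3*1 = -2

-2


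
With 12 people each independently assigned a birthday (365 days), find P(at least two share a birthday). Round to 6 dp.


P(all different) = prod((365-i)/365 for i=0..11) = 0.832975
P(at least one match) = 1 - 0.832975 = 0.167025

0.167025


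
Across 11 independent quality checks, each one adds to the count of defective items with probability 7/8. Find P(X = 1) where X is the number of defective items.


P(X=1) = C(11,1) * p^1 * (1-p)^10
= 11 * 7/8 * 1/1073741824
= 77/8589934592

77/8589934592


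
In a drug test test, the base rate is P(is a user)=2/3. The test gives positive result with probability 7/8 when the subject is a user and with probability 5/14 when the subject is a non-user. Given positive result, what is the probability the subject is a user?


P(A) = P(A|B)P(B) + P(A|B')P(B') = 7/8*2/3 + 5/14*1/3 = 59/84
P(B|A) = P(A|B)P(B)/P(A) = (7/12)/(59/84) = 49/59

49/59


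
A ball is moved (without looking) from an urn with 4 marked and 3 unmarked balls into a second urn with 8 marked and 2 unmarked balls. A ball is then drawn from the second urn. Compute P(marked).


P(transfer marked) = 4/7; P(transfer unmarked) = 3/7
If marked transferred: Urn II has 9 marked of 11, so P(marked|marked moved) = 9/11
If unmarked transferred: Urn II has 8 marked of 11, so P(marked|unmarked moved) = 8/11
By total probability: P(marked) = 4/7*9/11 + 3/7*8/11 = 60/77

60/77


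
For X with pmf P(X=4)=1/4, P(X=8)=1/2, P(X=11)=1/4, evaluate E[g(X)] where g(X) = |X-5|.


E[|X-5|] = sum(g(x)*P(x))
= 1*1/4 + 3*1/2 + 6*1/4
= 13/4

13/4


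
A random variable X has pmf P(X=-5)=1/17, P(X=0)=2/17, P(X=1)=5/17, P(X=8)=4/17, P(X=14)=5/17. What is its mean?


E[X] = sum(x * P(x))
= -5*1/17 + 0*2/17 + 1*5/17 + 8*4/17 + 14*5/17
= 6

6


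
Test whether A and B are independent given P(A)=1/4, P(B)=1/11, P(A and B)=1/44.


P(A)*P(B) = 1/4*1/11 = 1/44
P(A∩B) = 1/44, which equals P(A)P(B), so independent

Yes, A and B are independent


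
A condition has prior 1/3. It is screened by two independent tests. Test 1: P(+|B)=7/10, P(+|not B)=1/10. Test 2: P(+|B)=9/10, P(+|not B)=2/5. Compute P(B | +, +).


After test 1: P(+) = 7/10*1/3 + 1/10*2/3 = 3/10
P(B|+) = (7/30)/(3/10) = 7/9
After test 2 (use post1 as new prior): P(+) = 9/10*7/9 + 2/5*2/9 = 71/90
P(B|+,+) = (7/10)/(71/90) = 63/71

63/71


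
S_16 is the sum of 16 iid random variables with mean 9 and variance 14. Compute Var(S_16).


By independence, Var(S_n) = n*Var(X_1) = 16*14 = 224

224


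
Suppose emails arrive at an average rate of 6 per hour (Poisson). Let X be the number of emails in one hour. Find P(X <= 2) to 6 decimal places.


P(X<=2) = e^(-6)*6^0/0! + e^(-6)*6^1/1! + e^(-6)*6^2/2!
≈ 0.0024787522 + 0.0148725131 + 0.0446175392
= 0.0619688045
≈ 0.061969

0.061969


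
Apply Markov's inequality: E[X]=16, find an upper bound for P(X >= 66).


Markov: P(X >= a) <= E[X]/a
P(X >= 66) <= 16/66 = 8/33

8/33


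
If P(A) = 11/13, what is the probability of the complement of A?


P(A') = 1 - P(A) = 1 - 11/13 = 2/13

2/13


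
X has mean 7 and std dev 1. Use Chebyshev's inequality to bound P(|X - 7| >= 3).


k = 3/1 = 3
Chebyshev: P(|X-mu| >= k*sigma) <= 1/k^2 = 1/3^2 = 1/9

1/9


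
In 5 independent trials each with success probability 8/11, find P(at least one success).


P(at least one) = 1 - P(none)
P(none) = (1 - 8/11)^5 = (3/11)^5 = 243/161051
P(at least one) = 1 - 243/161051 = 160808/161051

160808/161051


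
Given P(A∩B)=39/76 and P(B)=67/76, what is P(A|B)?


P(A|B) = P(A∩B)/P(B) = (39/76)/(67/76) = 39/67

39/67


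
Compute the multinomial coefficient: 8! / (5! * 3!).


8! = 40320
Denominator: 5!=120 * 3!=6
Coefficient = 40320 / 720 = 56

56


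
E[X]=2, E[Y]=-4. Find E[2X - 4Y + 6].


E[2X - 4Y + 6] = 2*E[X] - 4*E[Y] + 6
= (2)*(2) + (-4)*(-4) + (6)
= 4 + 16 + 6 = 26

26


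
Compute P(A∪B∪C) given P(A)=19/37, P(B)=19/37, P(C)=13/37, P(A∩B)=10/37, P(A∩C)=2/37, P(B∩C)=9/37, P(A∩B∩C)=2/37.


P(A∪B∪C) = P(A)+P(B)+P(C) - P(AB)-P(AC)-P(BC) + P(ABC)
= 19/37+19/37+13/37 - 10/37-2/37-9/37 + 2/37
= 32/37

32/37


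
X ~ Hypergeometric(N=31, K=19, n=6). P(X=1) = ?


P(X=1) = C(19,1)*C(12,5) / C(31,6)
= 19*792 / 736281
= 15048/736281 = 1672/81809

1672/81809


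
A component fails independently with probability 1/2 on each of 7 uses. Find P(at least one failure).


P(at least one) = 1 - P(none)
P(none) = (1 - 1/2)^7 = (1/2)^7 = 1/128
P(at least one) = 1 - 1/128 = 127/128

127/128


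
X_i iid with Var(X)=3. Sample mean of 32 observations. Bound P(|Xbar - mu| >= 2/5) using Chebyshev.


Var(Xbar) = Var(X)/n = 3/32
Chebyshev: P(|Xbar-mu| >= 2/5) <= Var(Xbar)/(2/5)^2 = (3/32)/(4/25) = 75/128

75/128


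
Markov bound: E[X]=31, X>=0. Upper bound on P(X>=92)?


Markov: P(X >= a) <= E[X]/a
P(X >= 92) <= 31/92

31/92


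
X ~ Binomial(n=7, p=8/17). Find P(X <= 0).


P(X<=0) = P(X=0)
= 4782969/410338673
= 4782969/410338673

4782969/410338673


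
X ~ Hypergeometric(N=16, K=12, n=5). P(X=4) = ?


P(X=4) = C(12,4)*C(4,1) / C(16,5)
= 495*4 / 4368
= 1980/4368 = 165/364

165/364


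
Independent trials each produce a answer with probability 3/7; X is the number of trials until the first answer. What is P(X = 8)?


P(X=8) = (1-p)^7 * p = (4/7)^7 * 3/7
= 16384/823543 * 3/7 = 49152/5764801

49152/5764801


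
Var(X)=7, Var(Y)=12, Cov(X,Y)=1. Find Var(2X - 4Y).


Var(2X - 4Y) = 2^2*Var(X) + (-4)^2*Var(Y) + 2*2*(-4)*Cov(X,Y)
= 4*7 + 16*12 - 16*1
= 28 + 192 - 16 = 204

204


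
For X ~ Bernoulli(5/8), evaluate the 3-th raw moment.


For Bernoulli: X in {0,1}
E[X^3] = 0^3*(1-5/8) + 1^3*5/8 = 5/8

5/8


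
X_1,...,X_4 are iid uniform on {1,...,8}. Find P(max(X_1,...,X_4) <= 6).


P(max <= 6) = P(all X_i <= 6) = (P(X_1 <= 6))^4
= (6/8)^4 = (3/4)^4 = 81/256

81/256


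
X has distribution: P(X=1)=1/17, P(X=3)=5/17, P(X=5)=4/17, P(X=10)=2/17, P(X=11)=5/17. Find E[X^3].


E[X^3] = sum(g(x)*P(x))
= 1*1/17 + 27*5/17 + 125*4/17 + 1000*2/17 + 1331*5/17
= 9291/17

9291/17


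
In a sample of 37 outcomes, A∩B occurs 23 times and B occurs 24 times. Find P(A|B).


P(A|B) = P(A∩B)/P(B) = (23/37)/(24/37) = 23/24

23/24


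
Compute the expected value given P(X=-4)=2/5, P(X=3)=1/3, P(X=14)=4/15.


E[X] = sum(x * P(x))
= -4*2/5 + 3*1/3 + 14*4/15
= 47/15

47/15


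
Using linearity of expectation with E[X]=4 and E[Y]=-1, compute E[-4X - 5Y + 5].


E[-4X - 5Y + 5] = -4*E[X] - 5*E[Y] + 5
= (-4)*(4) + (-5)*(-1) + (5)
= -16 + 5 + 5 = -6

-6


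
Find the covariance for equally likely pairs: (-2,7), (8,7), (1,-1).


E[X]=7/3, E[Y]=13/3, E[XY]=41/3
Cov(X,Y) = E[XY] - E[X]E[Y] = 41/3 - 7/3*13/3 = 32/9

32/9


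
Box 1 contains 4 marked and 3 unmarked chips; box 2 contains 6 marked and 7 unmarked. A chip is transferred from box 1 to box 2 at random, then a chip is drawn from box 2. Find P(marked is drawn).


P(transfer marked) = 4/7; P(transfer unmarked) = 3/7
If marked transferred: Urn II has 7 marked of 14, so P(marked|marked moved) = 1/2
If unmarked transferred: Urn II has 6 marked of 14, so P(marked|unmarked moved) = 3/7
By total probability: P(marked) = 4/7*1/2 + 3/7*3/7 = 23/49

23/49


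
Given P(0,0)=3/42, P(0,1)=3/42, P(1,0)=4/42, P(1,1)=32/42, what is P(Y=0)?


P(Y=0) = P(0,0)+P(1,0) = 3/42 + 4/42 = 7/42 = 1/6

1/6


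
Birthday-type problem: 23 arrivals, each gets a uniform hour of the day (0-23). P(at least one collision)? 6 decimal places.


P(all different) = prod((24-i)/24 for i=0..22) = 0.000000
P(at least one match) = 1 - 0.000000 = 1.000000

1.000000


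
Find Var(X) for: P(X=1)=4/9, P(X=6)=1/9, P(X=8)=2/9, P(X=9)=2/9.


E[X] = 44/9, E[X^2] = 110/3
Var(X) = E[X^2] - (E[X])^2 = 110/3 - (44/9)^2 = 1034/81

1034/81


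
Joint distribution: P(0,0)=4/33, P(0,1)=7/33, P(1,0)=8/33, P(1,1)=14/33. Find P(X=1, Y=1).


Read from table: P(X=1, Y=1) = 14/33

14/33


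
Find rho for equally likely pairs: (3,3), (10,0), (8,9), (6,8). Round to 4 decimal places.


Cov(X,Y) = -1.5000, Var(X) = 6.6875, Var(Y) = 13.5000
rho = Cov/(sqrt(VarX)*sqrt(VarY)) = -0.1579

-0.1579


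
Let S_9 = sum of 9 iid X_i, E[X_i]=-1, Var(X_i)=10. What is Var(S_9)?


By independence, Var(S_n) = n*Var(X_1) = 9*10 = 90

90


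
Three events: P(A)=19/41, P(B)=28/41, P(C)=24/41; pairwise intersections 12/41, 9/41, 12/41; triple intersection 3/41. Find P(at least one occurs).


P(A∪B∪C) = P(A)+P(B)+P(C) - P(AB)-P(AC)-P(BC) + P(ABC)
= 19/41+28/41+24/41 - 12/41-9/41-12/41 + 3/41
= 1

1


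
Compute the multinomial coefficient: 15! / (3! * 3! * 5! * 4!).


15! = 1307674368000
Denominator: 3!=6 * 3!=6 * 5!=120 * 4!=24
Coefficient = 1307674368000 / 103680 = 12612600

12612600


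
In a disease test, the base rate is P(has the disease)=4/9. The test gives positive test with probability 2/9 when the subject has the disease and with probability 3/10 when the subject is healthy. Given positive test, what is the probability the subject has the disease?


P(A) = P(A|B)P(B) + P(A|B')P(B') = 2/9*4/9 + 3/10*5/9 = 43/162
P(B|A) = P(A|B)P(B)/P(A) = (8/81)/(43/162) = 16/43

16/43


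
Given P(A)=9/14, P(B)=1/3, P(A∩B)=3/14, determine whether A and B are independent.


P(A)*P(B) = 9/14*1/3 = 3/14
P(A∩B) = 3/14, which equals P(A)P(B), so independent

Yes, A and B are independent


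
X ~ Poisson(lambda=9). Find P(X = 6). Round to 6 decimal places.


P(X=6) = e^(-9) * 9^6 / 6!
≈ 0.0001234098041 * 531441 / 720
≈ 0.091090

0.091090


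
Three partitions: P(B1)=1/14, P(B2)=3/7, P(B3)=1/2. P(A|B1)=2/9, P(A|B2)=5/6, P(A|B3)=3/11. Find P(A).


P(A) = P(A|B1)P(B1) + P(A|B2)P(B2) + P(A|B3)P(B3)
= 2/9*1/14 + 5/6*3/7 + 3/11*1/2
= 1/63 + 5/14 + 3/22 = 353/693

353/693


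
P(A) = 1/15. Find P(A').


P(A') = 1 - P(A) = 1 - 1/15 = 14/15

14/15


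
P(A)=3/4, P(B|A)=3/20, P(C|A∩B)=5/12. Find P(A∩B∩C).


P(A∩B∩C) = P(A) * P(B|A) * P(C|A∩B)
= 3/4 * 3/20 * 5/12
= 9/80 * 5/12 = 3/64

3/64


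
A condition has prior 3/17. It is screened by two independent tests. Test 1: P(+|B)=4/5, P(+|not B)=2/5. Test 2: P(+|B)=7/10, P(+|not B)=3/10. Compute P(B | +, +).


After test 1: P(+) = 4/5*3/17 + 2/5*14/17 = 8/17
P(B|+) = (12/85)/(8/17) = 3/10
After test 2 (use post1 as new prior): P(+) = 7/10*3/10 + 3/10*7/10 = 21/50
P(B|+,+) = (21/100)/(21/50) = 1/2

1/2


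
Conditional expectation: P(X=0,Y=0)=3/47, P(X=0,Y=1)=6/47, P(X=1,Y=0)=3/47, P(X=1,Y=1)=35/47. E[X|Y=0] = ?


P(Y=0) = 6/47
E[X|Y=0] = (0*3 + 1*3)/6 = 3/6 = 1/2

1/2


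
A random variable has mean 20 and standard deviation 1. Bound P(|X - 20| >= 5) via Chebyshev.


k = 5/1 = 5
Chebyshev: P(|X-mu| >= k*sigma) <= 1/k^2 = 1/5^2 = 1/25

1/25


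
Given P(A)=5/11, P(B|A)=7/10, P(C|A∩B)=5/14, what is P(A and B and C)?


P(A∩B∩C) = P(A) * P(B|A) * P(C|A∩B)
= 5/11 * 7/10 * 5/14
= 7/22 * 5/14 = 5/44

5/44


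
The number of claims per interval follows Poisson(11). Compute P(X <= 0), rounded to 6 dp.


P(X<=0) = e^(-11)*11^0/0!
≈ 0.0000167017
≈ 0.000017

0.000017


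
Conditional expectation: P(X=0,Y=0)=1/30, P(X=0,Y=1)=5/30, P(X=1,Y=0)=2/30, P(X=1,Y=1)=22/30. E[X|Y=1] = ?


P(Y=1) = 27/30
E[X|Y=1] = (0*5 + 1*22)/27 = 22/27

22/27


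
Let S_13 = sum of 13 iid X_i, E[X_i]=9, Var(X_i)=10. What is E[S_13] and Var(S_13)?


E[S_n] = n*mu = 13*9 = 117
Var(S_n) = n*sigma^2 = 13*10 = 130

E[S_13]=117, Var(S_13)=130


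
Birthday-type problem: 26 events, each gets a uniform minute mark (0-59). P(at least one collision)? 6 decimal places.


P(all different) = prod((60-i)/60 for i=0..25) = 0.001652
P(at least one match) = 1 - 0.001652 = 0.998348

0.998348


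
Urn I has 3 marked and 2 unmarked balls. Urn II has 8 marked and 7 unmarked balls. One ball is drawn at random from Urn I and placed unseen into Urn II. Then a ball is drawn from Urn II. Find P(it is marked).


P(transfer marked) = 3/5; P(transfer unmarked) = 2/5
If marked transferred: Urn II has 9 marked of 16, so P(marked|marked moved) = 9/16
If unmarked transferred: Urn II has 8 marked of 16, so P(marked|unmarked moved) = 1/2
By total probability: P(marked) = 3/5*9/16 + 2/5*1/2 = 43/80

43/80


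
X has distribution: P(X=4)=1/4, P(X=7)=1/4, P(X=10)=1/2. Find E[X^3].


E[X^3] = sum(g(x)*P(x))
= 64*1/4 + 343*1/4 + 1000*1/2
= 2407/4

2407/4


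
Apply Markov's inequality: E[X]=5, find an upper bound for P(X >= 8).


Markov: P(X >= a) <= E[X]/a
P(X >= 8) <= 5/8

5/8


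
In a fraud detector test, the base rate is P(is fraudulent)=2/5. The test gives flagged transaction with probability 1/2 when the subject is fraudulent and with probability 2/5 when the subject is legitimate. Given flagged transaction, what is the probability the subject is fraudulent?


P(A) = P(A|B)P(B) + P(A|B')P(B') = 1/2*2/5 + 2/5*3/5 = 11/25
P(B|A) = P(A|B)P(B)/P(A) = (1/5)/(11/25) = 5/11

5/11


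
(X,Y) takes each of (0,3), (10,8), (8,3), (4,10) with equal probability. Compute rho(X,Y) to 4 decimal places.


Cov(X,Y) = 3.0000, Var(X) = 14.7500, Var(Y) = 9.5000
rho = Cov/(sqrt(VarX)*sqrt(VarY)) = 0.2534

0.2534


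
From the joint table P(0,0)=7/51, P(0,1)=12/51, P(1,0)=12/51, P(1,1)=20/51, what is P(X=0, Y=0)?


Read from table: P(X=0, Y=0) = 7/51

7/51


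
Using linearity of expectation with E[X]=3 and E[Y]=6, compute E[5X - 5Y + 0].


E[5X - 5Y + 0] = 5*E[X] - 5*E[Y] + 0
= (5)*(3) + (-5)*(6) + (0)
= 15 - 30 + 0 = -15

-15


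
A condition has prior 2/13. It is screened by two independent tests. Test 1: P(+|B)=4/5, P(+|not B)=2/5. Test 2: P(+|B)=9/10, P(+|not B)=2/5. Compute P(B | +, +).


After test 1: P(+) = 4/5*2/13 + 2/5*11/13 = 6/13
P(B|+) = (8/65)/(6/13) = 4/15
After test 2 (use post1 as new prior): P(+) = 9/10*4/15 + 2/5*11/15 = 8/15
P(B|+,+) = (6/25)/(8/15) = 9/20

9/20


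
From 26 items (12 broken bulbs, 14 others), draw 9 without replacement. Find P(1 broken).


P(X=1) = C(12,1)*C(14,8) / C(26,9)
= 12*3003 / 3124550
= 36036/3124550 = 126/10925

126/10925


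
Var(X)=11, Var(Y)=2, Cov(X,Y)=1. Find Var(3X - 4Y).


Var(3X - 4Y) = 3^2*Var(X) + (-4)^2*Var(Y) + 2*3*(-4)*Cov(X,Y)
= 9*11 + 16*2 - 24*1
= 99 + 32 - 24 = 107

107


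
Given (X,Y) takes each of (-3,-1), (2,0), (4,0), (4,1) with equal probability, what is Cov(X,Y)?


E[X]=7/4, E[Y]=0, E[XY]=7/4
Cov(X,Y) = E[XY] - E[X]E[Y] = 7/4 - 7/4*0 = 7/4

7/4


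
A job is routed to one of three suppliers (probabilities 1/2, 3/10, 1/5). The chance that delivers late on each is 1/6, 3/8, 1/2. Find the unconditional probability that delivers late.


P(A) = P(A|B1)P(B1) + P(A|B2)P(B2) + P(A|B3)P(B3)
= 1/6*1/2 + 3/8*3/10 + 1/2*1/5
= 1/12 + 9/80 + 1/10 = 71/240

71/240


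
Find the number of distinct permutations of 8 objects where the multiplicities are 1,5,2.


8! = 40320
Denominator: 1!=1 * 5!=120 * 2!=2
Coefficient = 40320 / 240 = 168

168


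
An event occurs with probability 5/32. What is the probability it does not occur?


P(A') = 1 - P(A) = 1 - 5/32 = 27/32

27/32


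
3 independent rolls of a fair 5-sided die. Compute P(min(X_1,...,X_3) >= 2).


P(min >= 2) = P(all X_i >= 2) = (P(X_1 >= 2))^3
= (4/5)^3 = 64/125

64/125


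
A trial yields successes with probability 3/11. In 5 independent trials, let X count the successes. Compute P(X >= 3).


P(X>=3) = P(X=3) + P(X=4) + P(X=5)
= 17280/161051 + 3240/161051 + 243/161051
= 20763/161051

20763/161051


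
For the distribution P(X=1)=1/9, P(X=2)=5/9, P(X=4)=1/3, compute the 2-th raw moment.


E[X^2] = sum(x^2 * P(x))
= 1*1/9 + 4*5/9 + 16*1/3
= 23/3

23/3


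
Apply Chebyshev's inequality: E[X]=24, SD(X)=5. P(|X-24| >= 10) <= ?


k = 10/5 = 2
Chebyshev: P(|X-mu| >= k*sigma) <= 1/k^2 = 1/2^2 = 1/4

1/4


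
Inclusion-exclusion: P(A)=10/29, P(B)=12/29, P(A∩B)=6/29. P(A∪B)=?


P(A∪B) = P(A) + P(B) - P(A∩B)
= 10/29 + 12/29 - 6/29 = 16/29

16/29


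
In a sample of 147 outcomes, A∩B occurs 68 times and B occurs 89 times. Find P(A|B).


P(A|B) = P(A∩B)/P(B) = (68/147)/(89/147) = 68/89

68/89


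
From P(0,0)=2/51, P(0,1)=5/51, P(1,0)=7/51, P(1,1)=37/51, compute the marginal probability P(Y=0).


P(Y=0) = P(0,0)+P(1,0) = 2/51 + 7/51 = 9/51 = 3/17

3/17


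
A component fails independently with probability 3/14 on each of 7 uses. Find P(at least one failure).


P(at least one) = 1 - P(none)
P(none) = (1 - 3/14)^7 = (11/14)^7 = 19487171/105413504
P(at least one) = 1 - 19487171/105413504 = 85926333/105413504

85926333/105413504


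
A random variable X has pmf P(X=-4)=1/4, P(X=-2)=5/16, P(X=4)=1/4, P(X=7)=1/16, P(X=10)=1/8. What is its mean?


E[X] = sum(x * P(x))
= -4*1/4 - 2*5/16 + 4*1/4 + 7*1/16 + 10*1/8
= 17/16

17/16


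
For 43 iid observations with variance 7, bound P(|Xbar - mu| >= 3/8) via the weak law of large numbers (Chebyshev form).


Var(Xbar) = Var(X)/n = 7/43
Chebyshev: P(|Xbar-mu| >= 3/8) <= Var(Xbar)/(3/8)^2 = (7/43)/(9/64) = 448/387
Bound exceeds 1, so trivial bound: 1

1


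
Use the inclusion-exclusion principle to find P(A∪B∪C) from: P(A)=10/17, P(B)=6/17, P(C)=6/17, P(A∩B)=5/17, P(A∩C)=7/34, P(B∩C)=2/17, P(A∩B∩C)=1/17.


P(A∪B∪C) = P(A)+P(B)+P(C) - P(AB)-P(AC)-P(BC) + P(ABC)
= 10/17+6/17+6/17 - 5/17-7/34-2/17 + 1/17
= 25/34

25/34


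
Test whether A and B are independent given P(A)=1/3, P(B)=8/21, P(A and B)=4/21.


P(A)*P(B) = 1/3*8/21 = 8/63
P(A∩B) = 4/21 != 8/63, so not independent

No, A and B are not independent


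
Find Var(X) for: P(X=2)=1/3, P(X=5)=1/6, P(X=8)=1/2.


E[X] = 11/2, E[X^2] = 75/2
Var(X) = E[X^2] - (E[X])^2 = 75/2 - (11/2)^2 = 29/4

29/4


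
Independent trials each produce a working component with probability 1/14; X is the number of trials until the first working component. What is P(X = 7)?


P(X=7) = (1-p)^6 * p = (13/14)^6 * 1/14
= 4826809/7529536 * 1/14 = 4826809/105413504

4826809/105413504


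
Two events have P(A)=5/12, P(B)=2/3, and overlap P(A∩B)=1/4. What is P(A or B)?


P(A∪B) = P(A) + P(B) - P(A∩B)
= 5/12 + 2/3 - 1/4 = 5/6

5/6


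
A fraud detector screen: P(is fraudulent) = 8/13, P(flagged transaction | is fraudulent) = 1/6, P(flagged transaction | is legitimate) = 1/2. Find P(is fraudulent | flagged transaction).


P(A) = P(A|B)P(B) + P(A|B')P(B') = 1/6*8/13 + 1/2*5/13 = 23/78
P(B|A) = P(A|B)P(B)/P(A) = (4/39)/(23/78) = 8/23

8/23


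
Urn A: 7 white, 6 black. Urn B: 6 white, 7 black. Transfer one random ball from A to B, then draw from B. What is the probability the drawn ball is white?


P(transfer white) = 7/13; P(transfer black) = 6/13
If white transferred: Urn II has 7 white of 14, so P(white|white moved) = 1/2
If black transferred: Urn II has 6 white of 14, so P(white|black moved) = 3/7
By total probability: P(white) = 7/13*1/2 + 6/13*3/7 = 85/182

85/182


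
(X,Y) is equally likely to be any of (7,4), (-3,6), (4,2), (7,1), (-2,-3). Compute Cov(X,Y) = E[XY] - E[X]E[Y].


E[X]=13/5, E[Y]=2, E[XY]=31/5
Cov(X,Y) = E[XY] - E[X]E[Y] = 31/5 - 13/5*2 = 1

1


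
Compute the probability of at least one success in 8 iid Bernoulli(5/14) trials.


P(at least one) = 1 - P(none)
P(none) = (1 - 5/14)^8 = (9/14)^8 = 43046721/1475789056
P(at least one) = 1 - 43046721/1475789056 = 1432742335/1475789056

1432742335/1475789056


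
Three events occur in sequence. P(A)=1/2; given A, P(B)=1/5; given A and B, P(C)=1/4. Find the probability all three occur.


P(A∩B∩C) = P(A) * P(B|A) * P(C|A∩B)
= 1/2 * 1/5 * 1/4
= 1/10 * 1/4 = 1/40

1/40


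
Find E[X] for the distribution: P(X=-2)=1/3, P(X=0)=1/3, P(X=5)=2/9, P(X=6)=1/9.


E[X] = sum(x * P(x))
= -2*1/3 + 0*1/3 + 5*2/9 + 6*1/9
= 10/9

10/9


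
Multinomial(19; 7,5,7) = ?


19! = 121645100408832000
Denominator: 7!=5040 * 5!=120 * 7!=5040
Coefficient = 121645100408832000 / 3048192000 = 39907296

39907296


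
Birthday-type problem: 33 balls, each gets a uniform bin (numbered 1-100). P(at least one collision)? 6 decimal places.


P(all different) = prod((100-i)/100 for i=0..32) = 0.002559
P(at least one match) = 1 - 0.002559 = 0.997441

0.997441


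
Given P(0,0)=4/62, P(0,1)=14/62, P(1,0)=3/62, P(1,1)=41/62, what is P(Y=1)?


P(Y=1) = P(0,1)+P(1,1) = 14/62 + 41/62 = 55/62

55/62


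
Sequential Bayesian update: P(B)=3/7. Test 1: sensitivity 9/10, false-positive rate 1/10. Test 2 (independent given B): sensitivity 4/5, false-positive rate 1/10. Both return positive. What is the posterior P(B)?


After test 1: P(+) = 9/10*3/7 + 1/10*4/7 = 31/70
P(B|+) = (27/70)/(31/70) = 27/31
After test 2 (use post1 as new prior): P(+) = 4/5*27/31 + 1/10*4/31 = 22/31
P(B|+,+) = (108/155)/(22/31) = 54/55

54/55


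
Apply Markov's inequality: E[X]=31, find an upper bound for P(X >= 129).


Markov: P(X >= a) <= E[X]/a
P(X >= 129) <= 31/129

31/129


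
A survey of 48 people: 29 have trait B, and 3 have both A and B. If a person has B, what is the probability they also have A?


P(A|B) = P(A∩B)/P(B) = (3/48)/(29/48) = 3/29

3/29


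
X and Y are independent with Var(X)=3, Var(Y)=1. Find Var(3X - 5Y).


Independence => Cov(X,Y)=0
Var(3X - 5Y) = 3^2*Var(X) + (-5)^2*Var(Y)
= 9*3 + 25*1 = 52

52


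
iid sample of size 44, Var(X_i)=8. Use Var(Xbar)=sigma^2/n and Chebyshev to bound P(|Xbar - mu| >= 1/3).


Var(Xbar) = Var(X)/n = 8/44
Chebyshev: P(|Xbar-mu| >= 1/3) <= Var(Xbar)/(1/3)^2 = (2/11)/(1/9) = 18/11
Bound exceeds 1, so trivial bound: 1

1


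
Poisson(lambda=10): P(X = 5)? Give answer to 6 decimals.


P(X=5) = e^(-10) * 10^5 / 5!
≈ 0.00004539992976 * 100000 / 120
≈ 0.037833

0.037833


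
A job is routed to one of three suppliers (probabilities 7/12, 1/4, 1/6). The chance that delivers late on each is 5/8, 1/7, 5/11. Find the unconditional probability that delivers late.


P(A) = P(A|B1)P(B1) + P(A|B2)P(B2) + P(A|B3)P(B3)
= 5/8*7/12 + 1/7*1/4 + 5/11*1/6
= 35/96 + 1/28 + 5/66 = 1173/2464

1173/2464


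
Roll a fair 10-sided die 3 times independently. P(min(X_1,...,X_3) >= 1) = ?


P(min >= 1) = P(all X_i >= 1) = (P(X_1 >= 1))^3
= (10/10)^3 = 1^3 = 1

1


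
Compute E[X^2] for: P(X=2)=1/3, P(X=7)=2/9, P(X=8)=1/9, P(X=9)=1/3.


E[X^2] = sum(x^2 * P(x))
= 4*1/3 + 49*2/9 + 64*1/9 + 81*1/3
= 139/3

139/3


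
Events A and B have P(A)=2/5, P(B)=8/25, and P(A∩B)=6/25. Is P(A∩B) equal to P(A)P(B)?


P(A)*P(B) = 2/5*8/25 = 16/125
P(A∩B) = 6/25 != 16/125, so not independent

No, A and B are not independent


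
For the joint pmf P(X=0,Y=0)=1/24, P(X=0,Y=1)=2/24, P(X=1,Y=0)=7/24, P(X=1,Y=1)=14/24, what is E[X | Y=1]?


P(Y=1) = 16/24
E[X|Y=1] = (0*2 + 1*14)/16 = 14/16 = 7/8

7/8


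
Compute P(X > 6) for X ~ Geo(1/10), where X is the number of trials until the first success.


P(X > 6) = P(first 6 trials all fail) = (1-p)^6 = (9/10)^6 = 531441/1000000

531441/1000000


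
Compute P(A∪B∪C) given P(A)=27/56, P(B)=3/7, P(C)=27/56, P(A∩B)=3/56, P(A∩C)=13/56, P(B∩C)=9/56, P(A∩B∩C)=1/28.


P(A∪B∪C) = P(A)+P(B)+P(C) - P(AB)-P(AC)-P(BC) + P(ABC)
= 27/56+3/7+27/56 - 3/56-13/56-9/56 + 1/28
= 55/56

55/56


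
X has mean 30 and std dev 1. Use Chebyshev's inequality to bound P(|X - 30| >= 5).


k = 5/1 = 5
Chebyshev: P(|X-mu| >= k*sigma) <= 1/k^2 = 1/5^2 = 1/25

1/25


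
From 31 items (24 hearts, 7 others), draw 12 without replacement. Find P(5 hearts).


P(X=5) = C(24,5)*C(7,7) / C(31,12)
= 42504*1 / 141120525
= 42504/141120525 = 88/292175

88/292175


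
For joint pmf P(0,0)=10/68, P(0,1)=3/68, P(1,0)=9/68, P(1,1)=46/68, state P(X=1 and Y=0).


Read from table: P(X=1, Y=0) = 9/68

9/68


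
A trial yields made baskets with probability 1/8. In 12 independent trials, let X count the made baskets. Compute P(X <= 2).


P(X<=2) = P(X=0) + P(X=1) + P(X=2)
= 13841287201/68719476736 + 5931980229/17179869184 + 9321683217/34359738368
= 56212574551/68719476736

56212574551/68719476736


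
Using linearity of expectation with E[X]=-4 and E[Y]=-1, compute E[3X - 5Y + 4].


E[3X - 5Y + 4] = 3*E[X] - 5*E[Y] + 4
= (3)*(-4) + (-5)*(-1) + (4)
= -12 + 5 + 4 = -3

-3


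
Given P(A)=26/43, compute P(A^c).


P(A') = 1 - P(A) = 1 - 26/43 = 17/43

17/43


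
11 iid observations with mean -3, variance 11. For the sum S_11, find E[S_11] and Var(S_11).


E[S_n] = n*mu = 11*-3 = -33
Var(S_n) = n*sigma^2 = 11*11 = 121

E[S_11]=-33, Var(S_11)=121


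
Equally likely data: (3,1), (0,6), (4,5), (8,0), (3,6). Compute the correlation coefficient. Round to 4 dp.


Cov(X,Y) = -4.7600, Var(X) = 6.6400, Var(Y) = 6.6400
rho = Cov/(sqrt(VarX)*sqrt(VarY)) = -0.7169

-0.7169


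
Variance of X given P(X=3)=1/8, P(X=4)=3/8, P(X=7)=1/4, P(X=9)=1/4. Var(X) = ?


E[X] = 47/8, E[X^2] = 317/8
Var(X) = E[X^2] - (E[X])^2 = 317/8 - (47/8)^2 = 327/64

327/64


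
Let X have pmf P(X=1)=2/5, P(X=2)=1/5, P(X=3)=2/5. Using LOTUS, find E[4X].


E[4X] = sum(g(x)*P(x))
= 4*2/5 + 8*1/5 + 12*2/5
= 8

8
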